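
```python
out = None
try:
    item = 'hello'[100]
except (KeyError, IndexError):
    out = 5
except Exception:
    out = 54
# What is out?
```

Step-by-step execution trace:
1. `item = 'hello'[100]` raises IndexError.
2. `except (KeyError, IndexError)` matches (IndexError is in the tuple) → out = 5.
3. `except Exception` is not reached.
Result: 5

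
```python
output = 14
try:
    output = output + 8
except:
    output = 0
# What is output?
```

Step-by-step execution trace:
1. output starts at 14.
2. try: `output = output + 8` → output = 22. No exception raised.
3. `except` is skipped.
Result: 22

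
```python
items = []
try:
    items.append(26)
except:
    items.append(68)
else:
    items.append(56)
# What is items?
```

Step-by-step execution trace:
1. try: `items.append(26)` → items = [26]. No exception raised.
2. `except` is skipped.
3. `else` runs (try completed without exception): `items.append(56)` → items = [26, 56].
Result: [26, 56]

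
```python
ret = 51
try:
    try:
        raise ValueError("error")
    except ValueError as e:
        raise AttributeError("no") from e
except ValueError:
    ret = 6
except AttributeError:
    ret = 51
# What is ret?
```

Step-by-step execution trace:
1. Inner try raises ValueError; inner `except ValueError as e` catches it.
2. `raise AttributeError(...) from e` raises AttributeError (ValueError is attached as __cause__, but only AttributeError is active).
3. Outer `except ValueError` does not match AttributeError; skipped.
4. Outer `except AttributeError` matches → ret = 51.
Result: 51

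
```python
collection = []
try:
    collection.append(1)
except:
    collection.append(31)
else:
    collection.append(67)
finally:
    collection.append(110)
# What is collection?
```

Step-by-step execution trace:
1. try: `collection.append(1)` → collection = [1]. No exception raised.
2. `except` is skipped.
3. `else` runs: `collection.append(67)` → collection = [1, 67].
4. `finally` always runs: `collection.append(110)` → collection = [1, 67, 110].
Result: [1, 67, 110]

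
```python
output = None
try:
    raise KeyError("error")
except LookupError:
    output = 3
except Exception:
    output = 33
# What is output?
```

Step-by-step execution trace:
1. `raise KeyError(...)` raises KeyError.
2. `except LookupError` matches (KeyError is a subclass of LookupError) → output = 3.
3. `except Exception` is not reached.
Result: 3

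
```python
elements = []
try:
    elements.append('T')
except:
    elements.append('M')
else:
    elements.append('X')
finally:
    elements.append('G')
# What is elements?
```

Step-by-step execution trace:
1. try: `elements.append('T')` → elements = ['T']. No exception raised.
2. `except` is skipped.
3. `else` runs: `elements.append('X')` → elements = ['T', 'X'].
4. `finally` always runs: `elements.append('G')` → elements = ['T', 'X', 'G'].
Result: ['T', 'X', 'G']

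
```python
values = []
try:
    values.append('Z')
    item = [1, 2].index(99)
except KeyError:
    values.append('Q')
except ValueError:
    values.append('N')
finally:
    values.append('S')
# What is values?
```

Step-by-step execution trace:
1. try: `values.append('Z')` → values = ['Z'].
2. `item = [1, 2].index(99)` raises ValueError.
3. `except KeyError` does not match ValueError; skipped.
4. `except ValueError` matches → `values.append('N')` → values = ['Z', 'N'].
5. finally always runs: `values.append('S')` → values = ['Z', 'N', 'S'].
Result: ['Z', 'N', 'S']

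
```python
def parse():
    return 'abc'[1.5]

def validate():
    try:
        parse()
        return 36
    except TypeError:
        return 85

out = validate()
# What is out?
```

Step-by-step execution trace:
1. `validate()` calls `parse()`.
2. `parse()` evaluates `'abc'[1.5]`, which raises TypeError; it propagates to the caller.
3. `return 36` is not reached.
4. `except TypeError` in validate matches → returns 85.
5. out = 85.
Result: 85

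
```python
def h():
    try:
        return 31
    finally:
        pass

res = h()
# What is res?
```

Step-by-step execution trace:
1. `h()` enters try: `return 31` sets pending return value 31.
2. Before returning, `finally: pass` runs (no effect).
3. h() returns 31 → res = 31.
Result: 31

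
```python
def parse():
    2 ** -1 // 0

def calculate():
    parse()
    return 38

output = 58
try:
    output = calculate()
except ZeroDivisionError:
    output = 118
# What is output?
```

Step-by-step execution trace:
1. output starts at 58.
2. try: `calculate()` calls `parse()`.
3. `parse()` evaluates `2 ** -1 // 0`, which raises ZeroDivisionError; it propagates through calculate (uncaught).
4. `return 38` in calculate is not reached; the assignment to output does not complete.
5. `except ZeroDivisionError` matches → output = 118.
Result: 118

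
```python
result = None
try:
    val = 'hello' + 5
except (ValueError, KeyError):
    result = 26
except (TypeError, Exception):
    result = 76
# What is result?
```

Step-by-step execution trace:
1. `val = 'hello' + 5` raises TypeError.
2. `except (ValueError, KeyError)` does not match TypeError; skipped.
3. `except (TypeError, Exception)` matches (TypeError is in the tuple) → result = 76.
Result: 76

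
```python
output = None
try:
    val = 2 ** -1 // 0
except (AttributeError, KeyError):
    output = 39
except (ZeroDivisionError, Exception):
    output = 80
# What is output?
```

Step-by-step execution trace:
1. `val = 2 ** -1 // 0` raises ZeroDivisionError.
2. `except (AttributeError, KeyError)` does not match ZeroDivisionError; skipped.
3. `except (ZeroDivisionError, Exception)` matches (ZeroDivisionError is in the tuple) → output = 80.
Result: 80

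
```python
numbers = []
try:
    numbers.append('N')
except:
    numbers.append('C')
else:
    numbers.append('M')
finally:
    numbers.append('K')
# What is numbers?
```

Step-by-step execution trace:
1. try: `numbers.append('N')` → numbers = ['N']. No exception raised.
2. `except` is skipped.
3. `else` runs: `numbers.append('M')` → numbers = ['N', 'M'].
4. `finally` always runs: `numbers.append('K')` → numbers = ['N', 'M', 'K'].
Result: ['N', 'M', 'K']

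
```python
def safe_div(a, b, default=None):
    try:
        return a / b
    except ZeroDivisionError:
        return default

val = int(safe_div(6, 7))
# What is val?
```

Step-by-step execution trace:
1. `safe_div(6, 7)` enters try: `return 6 / 7` → returns 0.8571428571428571. No exception raised.
2. `except ZeroDivisionError` is skipped.
3. `int(0.8571428571428571)` → 0 → val = 0.
Result: 0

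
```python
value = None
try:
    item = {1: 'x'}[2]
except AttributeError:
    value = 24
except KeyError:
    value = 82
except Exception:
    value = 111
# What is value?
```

Step-by-step execution trace:
1. `item = {1: 'x'}[2]` raises KeyError.
2. `except AttributeError` does not match KeyError; skipped.
3. `except KeyError` matches → value = 82.
4. Remaining except clauses are skipped.
Result: 82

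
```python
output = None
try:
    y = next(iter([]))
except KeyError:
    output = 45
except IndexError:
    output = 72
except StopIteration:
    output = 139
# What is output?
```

Step-by-step execution trace:
1. `y = next(iter([]))` raises StopIteration.
2. `except KeyError` does not match StopIteration; skipped.
3. `except IndexError` does not match StopIteration; skipped.
4. `except StopIteration` matches → output = 139.
Result: 139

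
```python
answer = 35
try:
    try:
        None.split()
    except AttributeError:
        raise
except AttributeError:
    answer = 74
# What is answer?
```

Step-by-step execution trace:
1. Inner try: `None.split()` raises AttributeError.
2. Inner `except AttributeError` matches; bare `raise` re-raises the same AttributeError.
3. Outer `except AttributeError` matches → answer = 74.
Result: 74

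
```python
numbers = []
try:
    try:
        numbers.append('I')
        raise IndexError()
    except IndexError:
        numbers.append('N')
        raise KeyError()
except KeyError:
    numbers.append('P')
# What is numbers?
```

Step-by-step execution trace:
1. Inner try: `numbers.append('I')` → numbers = ['I'].
2. `raise IndexError()` raises IndexError.
3. Inner `except IndexError` matches → `numbers.append('N')` → numbers = ['I', 'N'].
4. `raise KeyError()` raises KeyError; propagates to outer try.
5. Outer `except KeyError` matches → `numbers.append('P')` → numbers = ['I', 'N', 'P'].
Result: ['I', 'N', 'P']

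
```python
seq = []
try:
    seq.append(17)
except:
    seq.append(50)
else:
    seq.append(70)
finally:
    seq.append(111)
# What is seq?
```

Step-by-step execution trace:
1. try: `seq.append(17)` → seq = [17]. No exception raised.
2. `except` is skipped.
3. `else` runs: `seq.append(70)` → seq = [17, 70].
4. `finally` always runs: `seq.append(111)` → seq = [17, 70, 111].
Result: [17, 70, 111]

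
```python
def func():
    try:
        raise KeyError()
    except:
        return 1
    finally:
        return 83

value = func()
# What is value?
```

Step-by-step execution trace:
1. `func()` enters try: `raise KeyError()` raises KeyError.
2. bare `except` matches → `return 1` sets pending return value 1.
3. Before returning, `finally: return 83` runs and overrides the pending return.
4. func() returns 83 → value = 83.
Result: 83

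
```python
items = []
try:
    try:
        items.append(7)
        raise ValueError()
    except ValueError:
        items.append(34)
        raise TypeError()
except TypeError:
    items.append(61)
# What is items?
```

Step-by-step execution trace:
1. Inner try: `items.append(7)` → items = [7].
2. `raise ValueError()` raises ValueError.
3. Inner `except ValueError` matches → `items.append(34)` → items = [7, 34].
4. `raise TypeError()` raises TypeError; propagates to outer try.
5. Outer `except TypeError` matches → `items.append(61)` → items = [7, 34, 61].
Result: [7, 34, 61]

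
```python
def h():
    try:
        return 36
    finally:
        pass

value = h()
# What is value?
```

Step-by-step execution trace:
1. `h()` enters try: `return 36` sets pending return value 36.
2. Before returning, `finally: pass` runs (no effect).
3. h() returns 36 → value = 36.
Result: 36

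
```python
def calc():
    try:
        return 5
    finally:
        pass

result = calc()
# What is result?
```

Step-by-step execution trace:
1. `calc()` enters try: `return 5` sets pending return value 5.
2. Before returning, `finally: pass` runs (no effect).
3. calc() returns 5 → result = 5.
Result: 5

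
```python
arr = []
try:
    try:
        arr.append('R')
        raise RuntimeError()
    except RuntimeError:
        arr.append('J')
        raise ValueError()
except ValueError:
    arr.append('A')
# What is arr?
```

Step-by-step execution trace:
1. Inner try: `arr.append('R')` → arr = ['R'].
2. `raise RuntimeError()` raises RuntimeError.
3. Inner `except RuntimeError` matches → `arr.append('J')` → arr = ['R', 'J'].
4. `raise ValueError()` raises ValueError; propagates to outer try.
5. Outer `except ValueError` matches → `arr.append('A')` → arr = ['R', 'J', 'A'].
Result: ['R', 'J', 'A']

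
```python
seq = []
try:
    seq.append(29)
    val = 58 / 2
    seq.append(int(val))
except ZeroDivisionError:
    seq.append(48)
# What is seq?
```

Step-by-step execution trace:
1. try: `seq.append(29)` → seq = [29].
2. `val = 58 / 2` → val = 29.0. No exception raised.
3. `seq.append(int(val))` → seq = [29, 29].
4. `except ZeroDivisionError` is skipped (no exception was raised).
Result: [29, 29]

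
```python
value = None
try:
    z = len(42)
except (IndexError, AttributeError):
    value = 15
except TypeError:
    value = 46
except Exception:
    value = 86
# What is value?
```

Step-by-step execution trace:
1. `z = len(42)` raises TypeError.
2. `except (IndexError, AttributeError)` does not match TypeError; skipped.
3. `except TypeError` matches (exact type match) → value = 46.
4. `except Exception` is not reached.
Result: 46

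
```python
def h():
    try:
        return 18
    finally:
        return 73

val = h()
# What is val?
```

Step-by-step execution trace:
1. `h()` enters try: `return 18` sets pending return value 18.
2. Before returning, `finally: return 73` runs and overrides the pending return.
3. h() returns 73 → val = 73.
Result: 73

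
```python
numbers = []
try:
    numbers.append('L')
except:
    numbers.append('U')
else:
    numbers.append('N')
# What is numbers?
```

Step-by-step execution trace:
1. try: `numbers.append('L')` → numbers = ['L']. No exception raised.
2. `except` is skipped.
3. `else` runs (try completed without exception): `numbers.append('N')` → numbers = ['L', 'N'].
Result: ['L', 'N']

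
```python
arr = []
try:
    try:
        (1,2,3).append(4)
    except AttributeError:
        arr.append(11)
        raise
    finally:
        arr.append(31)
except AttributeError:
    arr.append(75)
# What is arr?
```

Step-by-step execution trace:
1. Inner try: `(1,2,3).append(4)` raises AttributeError.
2. Inner `except AttributeError` matches → `arr.append(11)` → arr = [11].
3. bare `raise` re-raises AttributeError.
4. Inner `finally` runs during unwinding: `arr.append(31)` → arr = [11, 31].
5. Outer `except AttributeError` matches → `arr.append(75)` → arr = [11, 31, 75].
Result: [11, 31, 75]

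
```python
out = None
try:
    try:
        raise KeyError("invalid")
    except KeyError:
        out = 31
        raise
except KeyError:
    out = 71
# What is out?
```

Step-by-step execution trace:
1. Inner try: `raise KeyError("invalid")` raises KeyError.
2. Inner `except KeyError` matches → out = 31.
3. bare `raise` re-raises the same KeyError.
4. Outer `except KeyError` matches → out = 71.
Result: 71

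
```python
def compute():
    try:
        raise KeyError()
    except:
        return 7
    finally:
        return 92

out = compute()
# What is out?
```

Step-by-step execution trace:
1. `compute()` enters try: `raise KeyError()` raises KeyError.
2. bare `except` matches → `return 7` sets pending return value 7.
3. Before returning, `finally: return 92` runs and overrides the pending return.
4. compute() returns 92 → out = 92.
Result: 92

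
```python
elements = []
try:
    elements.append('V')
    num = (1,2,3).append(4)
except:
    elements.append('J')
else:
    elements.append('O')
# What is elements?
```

Step-by-step execution trace:
1. try: `elements.append('V')` → elements = ['V'].
2. `num = (1,2,3).append(4)` raises AttributeError.
3. bare `except` matches → `elements.append('J')` → elements = ['V', 'J'].
4. `else` is skipped (an exception was raised).
Result: ['V', 'J']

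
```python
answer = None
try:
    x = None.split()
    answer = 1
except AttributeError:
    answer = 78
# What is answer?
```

Step-by-step execution trace:
1. `x = None.split()` raises AttributeError.
2. `answer = 1` is not reached.
3. `except AttributeError` matches → answer = 78.
Result: 78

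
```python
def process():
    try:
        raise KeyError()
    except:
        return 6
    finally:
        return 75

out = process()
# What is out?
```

Step-by-step execution trace:
1. `process()` enters try: `raise KeyError()` raises KeyError.
2. bare `except` matches → `return 6` sets pending return value 6.
3. Before returning, `finally: return 75` runs and overrides the pending return.
4. process() returns 75 → out = 75.
Result: 75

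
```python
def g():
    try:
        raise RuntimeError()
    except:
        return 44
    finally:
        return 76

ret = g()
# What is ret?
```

Step-by-step execution trace:
1. `g()` enters try: `raise RuntimeError()` raises RuntimeError.
2. bare `except` matches → `return 44` sets pending return value 44.
3. Before returning, `finally: return 76` runs and overrides the pending return.
4. g() returns 76 → ret = 76.
Result: 76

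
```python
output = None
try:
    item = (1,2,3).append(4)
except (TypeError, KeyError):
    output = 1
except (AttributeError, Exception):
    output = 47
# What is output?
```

Step-by-step execution trace:
1. `item = (1,2,3).append(4)` raises AttributeError.
2. `except (TypeError, KeyError)` does not match AttributeError; skipped.
3. `except (AttributeError, Exception)` matches (AttributeError is in the tuple) → output = 47.
Result: 47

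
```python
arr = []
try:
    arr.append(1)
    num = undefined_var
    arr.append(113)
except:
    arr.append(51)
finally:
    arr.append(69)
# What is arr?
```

Step-by-step execution trace:
1. try: `arr.append(1)` → arr = [1].
2. `num = undefined_var` raises NameError; `arr.append(113)` is not reached.
3. bare `except` matches → `arr.append(51)` → arr = [1, 51].
4. finally always runs: `arr.append(69)` → arr = [1, 51, 69].
Result: [1, 51, 69]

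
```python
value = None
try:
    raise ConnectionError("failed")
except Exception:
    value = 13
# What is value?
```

Step-by-step execution trace:
1. `raise ConnectionError(...)` raises ConnectionError.
2. `except Exception` matches (ConnectionError is a subclass of Exception) → value = 13.
Result: 13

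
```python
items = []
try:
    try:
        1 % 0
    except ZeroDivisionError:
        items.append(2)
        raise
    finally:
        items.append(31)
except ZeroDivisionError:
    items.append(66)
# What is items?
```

Step-by-step execution trace:
1. Inner try: `1 % 0` raises ZeroDivisionError.
2. Inner `except ZeroDivisionError` matches → `items.append(2)` → items = [2].
3. bare `raise` re-raises ZeroDivisionError.
4. Inner `finally` runs during unwinding: `items.append(31)` → items = [2, 31].
5. Outer `except ZeroDivisionError` matches → `items.append(66)` → items = [2, 31, 66].
Result: [2, 31, 66]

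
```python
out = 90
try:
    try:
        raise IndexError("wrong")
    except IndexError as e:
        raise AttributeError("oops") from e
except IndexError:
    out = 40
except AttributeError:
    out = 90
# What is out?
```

Step-by-step execution trace:
1. Inner try raises IndexError; inner `except IndexError as e` catches it.
2. `raise AttributeError(...) from e` raises AttributeError (IndexError is attached as __cause__, but only AttributeError is active).
3. Outer `except IndexError` does not match AttributeError; skipped.
4. Outer `except AttributeError` matches → out = 90.
Result: 90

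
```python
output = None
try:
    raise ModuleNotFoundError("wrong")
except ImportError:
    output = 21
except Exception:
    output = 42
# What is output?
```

Step-by-step execution trace:
1. `raise ModuleNotFoundError(...)` raises ModuleNotFoundError.
2. `except ImportError` matches (ModuleNotFoundError is a subclass of ImportError) → output = 21.
3. `except Exception` is not reached.
Result: 21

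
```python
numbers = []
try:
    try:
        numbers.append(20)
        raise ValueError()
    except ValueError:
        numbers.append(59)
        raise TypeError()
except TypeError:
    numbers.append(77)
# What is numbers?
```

Step-by-step execution trace:
1. Inner try: `numbers.append(20)` → numbers = [20].
2. `raise ValueError()` raises ValueError.
3. Inner `except ValueError` matches → `numbers.append(59)` → numbers = [20, 59].
4. `raise TypeError()` raises TypeError; propagates to outer try.
5. Outer `except TypeError` matches → `numbers.append(77)` → numbers = [20, 59, 77].
Result: [20, 59, 77]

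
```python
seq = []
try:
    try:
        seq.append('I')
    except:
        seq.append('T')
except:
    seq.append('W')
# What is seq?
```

Step-by-step execution trace:
1. Inner try: `seq.append('I')` → seq = ['I']. No exception raised.
2. Inner `except` is skipped.
3. Inner try completes normally; outer `except` is skipped.
Result: ['I']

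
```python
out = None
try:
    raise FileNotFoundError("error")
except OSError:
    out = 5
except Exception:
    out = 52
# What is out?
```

Step-by-step execution trace:
1. `raise FileNotFoundError(...)` raises FileNotFoundError.
2. `except OSError` matches (FileNotFoundError is a subclass of OSError) → out = 5.
3. `except Exception` is not reached.
Result: 5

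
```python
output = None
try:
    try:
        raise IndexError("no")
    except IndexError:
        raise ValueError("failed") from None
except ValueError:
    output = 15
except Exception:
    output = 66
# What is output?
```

Step-by-step execution trace:
1. Inner try raises IndexError; inner `except IndexError` catches it.
2. `raise ValueError(...) from None` raises ValueError (from None suppresses __context__, but the active exception is still ValueError).
3. Outer `except ValueError` matches → output = 15.
4. `except Exception` is not reached.
Result: 15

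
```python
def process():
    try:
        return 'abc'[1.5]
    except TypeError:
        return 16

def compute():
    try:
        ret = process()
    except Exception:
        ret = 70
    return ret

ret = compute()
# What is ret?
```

Step-by-step execution trace:
1. `compute()` calls `process()`.
2. In process: `'abc'[1.5]` raises TypeError; `except TypeError` catches it → returns 16.
3. In compute: `ret = process()` → ret = 16. No exception reaches compute.
4. `except Exception` is skipped; compute returns 16.
5. ret = 16.
Result: 16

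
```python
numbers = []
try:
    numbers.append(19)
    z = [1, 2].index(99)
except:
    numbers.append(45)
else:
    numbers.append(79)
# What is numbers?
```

Step-by-step execution trace:
1. try: `numbers.append(19)` → numbers = [19].
2. `z = [1, 2].index(99)` raises ValueError.
3. bare `except` matches → `numbers.append(45)` → numbers = [19, 45].
4. `else` is skipped (an exception was raised).
Result: [19, 45]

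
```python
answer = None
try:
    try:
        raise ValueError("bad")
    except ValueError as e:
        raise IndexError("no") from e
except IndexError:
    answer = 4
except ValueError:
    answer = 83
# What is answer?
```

Step-by-step execution trace:
1. Inner try raises ValueError; inner `except ValueError as e` catches it.
2. `raise IndexError(...) from e` raises IndexError (ValueError is attached as __cause__, but only IndexError is active).
3. Outer `except IndexError` matches → answer = 4.
4. `except ValueError` is not reached.
Result: 4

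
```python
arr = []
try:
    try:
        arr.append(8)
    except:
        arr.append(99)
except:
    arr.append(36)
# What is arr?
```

Step-by-step execution trace:
1. Inner try: `arr.append(8)` → arr = [8]. No exception raised.
2. Inner `except` is skipped.
3. Inner try completes normally; outer `except` is skipped.
Result: [8]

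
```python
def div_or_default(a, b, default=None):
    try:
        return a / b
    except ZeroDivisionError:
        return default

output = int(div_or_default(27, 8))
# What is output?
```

Step-by-step execution trace:
1. `div_or_default(27, 8)` enters try: `return 27 / 8` → returns 3.375. No exception raised.
2. `except ZeroDivisionError` is skipped.
3. `int(3.375)` → 3 → output = 3.
Result: 3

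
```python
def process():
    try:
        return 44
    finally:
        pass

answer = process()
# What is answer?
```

Step-by-step execution trace:
1. `process()` enters try: `return 44` sets pending return value 44.
2. Before returning, `finally: pass` runs (no effect).
3. process() returns 44 → answer = 44.
Result: 44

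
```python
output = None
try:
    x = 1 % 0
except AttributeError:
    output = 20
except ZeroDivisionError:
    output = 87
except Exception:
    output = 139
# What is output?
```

Step-by-step execution trace:
1. `x = 1 % 0` raises ZeroDivisionError.
2. `except AttributeError` does not match ZeroDivisionError; skipped.
3. `except ZeroDivisionError` matches → output = 87.
4. Remaining except clauses are skipped.
Result: 87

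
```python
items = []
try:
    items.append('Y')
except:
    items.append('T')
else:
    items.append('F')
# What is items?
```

Step-by-step execution trace:
1. try: `items.append('Y')` → items = ['Y']. No exception raised.
2. `except` is skipped.
3. `else` runs (try completed without exception): `items.append('F')` → items = ['Y', 'F'].
Result: ['Y', 'F']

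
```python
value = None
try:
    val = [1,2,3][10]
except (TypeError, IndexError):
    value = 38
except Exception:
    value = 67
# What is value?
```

Step-by-step execution trace:
1. `val = [1,2,3][10]` raises IndexError.
2. `except (TypeError, IndexError)` matches (IndexError is in the tuple) → value = 38.
3. `except Exception` is not reached.
Result: 38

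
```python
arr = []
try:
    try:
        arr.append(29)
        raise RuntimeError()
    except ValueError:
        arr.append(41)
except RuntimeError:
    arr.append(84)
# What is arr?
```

Step-by-step execution trace:
1. Inner try: `arr.append(29)` → arr = [29].
2. `raise RuntimeError()` raises RuntimeError.
3. Inner `except ValueError` does not match RuntimeError; exception propagates to outer try.
4. Outer `except RuntimeError` matches → `arr.append(84)` → arr = [29, 84].
Result: [29, 84]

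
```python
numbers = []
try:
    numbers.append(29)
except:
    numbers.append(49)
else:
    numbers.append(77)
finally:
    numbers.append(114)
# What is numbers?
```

Step-by-step execution trace:
1. try: `numbers.append(29)` → numbers = [29]. No exception raised.
2. `except` is skipped.
3. `else` runs: `numbers.append(77)` → numbers = [29, 77].
4. `finally` always runs: `numbers.append(114)` → numbers = [29, 77, 114].
Result: [29, 77, 114]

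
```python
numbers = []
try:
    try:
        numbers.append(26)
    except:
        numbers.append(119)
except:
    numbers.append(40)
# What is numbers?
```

Step-by-step execution trace:
1. Inner try: `numbers.append(26)` → numbers = [26]. No exception raised.
2. Inner `except` is skipped.
3. Inner try completes normally; outer `except` is skipped.
Result: [26]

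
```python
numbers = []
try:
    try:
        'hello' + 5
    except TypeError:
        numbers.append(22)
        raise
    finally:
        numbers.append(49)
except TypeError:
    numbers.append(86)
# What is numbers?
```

Step-by-step execution trace:
1. Inner try: `'hello' + 5` raises TypeError.
2. Inner `except TypeError` matches → `numbers.append(22)` → numbers = [22].
3. bare `raise` re-raises TypeError.
4. Inner `finally` runs during unwinding: `numbers.append(49)` → numbers = [22, 49].
5. Outer `except TypeError` matches → `numbers.append(86)` → numbers = [22, 49, 86].
Result: [22, 49, 86]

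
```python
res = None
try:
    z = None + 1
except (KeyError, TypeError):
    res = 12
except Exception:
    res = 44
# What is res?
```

Step-by-step execution trace:
1. `z = None + 1` raises TypeError.
2. `except (KeyError, TypeError)` matches (TypeError is in the tuple) → res = 12.
3. `except Exception` is not reached.
Result: 12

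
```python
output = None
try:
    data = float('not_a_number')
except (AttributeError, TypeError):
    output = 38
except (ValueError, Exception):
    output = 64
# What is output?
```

Step-by-step execution trace:
1. `data = float('not_a_number')` raises ValueError.
2. `except (AttributeError, TypeError)` does not match ValueError; skipped.
3. `except (ValueError, Exception)` matches (ValueError is in the tuple) → output = 64.
Result: 64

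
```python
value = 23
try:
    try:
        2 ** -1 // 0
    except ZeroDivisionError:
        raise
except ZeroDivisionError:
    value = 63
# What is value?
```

Step-by-step execution trace:
1. Inner try: `2 ** -1 // 0` raises ZeroDivisionError.
2. Inner `except ZeroDivisionError` matches; bare `raise` re-raises the same ZeroDivisionError.
3. Outer `except ZeroDivisionError` matches → value = 63.
Result: 63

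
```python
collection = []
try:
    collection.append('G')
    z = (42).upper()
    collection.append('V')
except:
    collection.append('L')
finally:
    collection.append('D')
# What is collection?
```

Step-by-step execution trace:
1. try: `collection.append('G')` → collection = ['G'].
2. `z = (42).upper()` raises AttributeError; `collection.append('V')` is not reached.
3. bare `except` matches → `collection.append('L')` → collection = ['G', 'L'].
4. finally always runs: `collection.append('D')` → collection = ['G', 'L', 'D'].
Result: ['G', 'L', 'D']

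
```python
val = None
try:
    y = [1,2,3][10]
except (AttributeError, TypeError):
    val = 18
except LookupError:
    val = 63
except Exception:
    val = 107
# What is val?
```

Step-by-step execution trace:
1. `y = [1,2,3][10]` raises IndexError.
2. `except (AttributeError, TypeError)` does not match IndexError; skipped.
3. `except LookupError` matches (IndexError is a subclass of LookupError) → val = 63.
4. `except Exception` is not reached.
Result: 63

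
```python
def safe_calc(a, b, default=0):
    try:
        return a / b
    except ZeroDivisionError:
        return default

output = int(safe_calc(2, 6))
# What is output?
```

Step-by-step execution trace:
1. `safe_calc(2, 6)` enters try: `return 2 / 6` → returns 0.3333333333333333. No exception raised.
2. `except ZeroDivisionError` is skipped.
3. `int(0.3333333333333333)` → 0 → output = 0.
Result: 0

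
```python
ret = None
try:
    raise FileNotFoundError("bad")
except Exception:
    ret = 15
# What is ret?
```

Step-by-step execution trace:
1. `raise FileNotFoundError(...)` raises FileNotFoundError.
2. `except Exception` matches (FileNotFoundError is a subclass of Exception) → ret = 15.
Result: 15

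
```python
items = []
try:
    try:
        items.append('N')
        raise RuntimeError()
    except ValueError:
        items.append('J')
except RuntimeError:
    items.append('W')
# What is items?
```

Step-by-step execution trace:
1. Inner try: `items.append('N')` → items = ['N'].
2. `raise RuntimeError()` raises RuntimeError.
3. Inner `except ValueError` does not match RuntimeError; exception propagates to outer try.
4. Outer `except RuntimeError` matches → `items.append('W')` → items = ['N', 'W'].
Result: ['N', 'W']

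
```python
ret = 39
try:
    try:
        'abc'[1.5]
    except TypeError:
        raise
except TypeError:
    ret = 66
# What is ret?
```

Step-by-step execution trace:
1. Inner try: `'abc'[1.5]` raises TypeError.
2. Inner `except TypeError` matches; bare `raise` re-raises the same TypeError.
3. Outer `except TypeError` matches → ret = 66.
Result: 66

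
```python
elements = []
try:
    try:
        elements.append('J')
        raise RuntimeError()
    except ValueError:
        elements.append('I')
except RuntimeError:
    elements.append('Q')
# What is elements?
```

Step-by-step execution trace:
1. Inner try: `elements.append('J')` → elements = ['J'].
2. `raise RuntimeError()` raises RuntimeError.
3. Inner `except ValueError` does not match RuntimeError; exception propagates to outer try.
4. Outer `except RuntimeError` matches → `elements.append('Q')` → elements = ['J', 'Q'].
Result: ['J', 'Q']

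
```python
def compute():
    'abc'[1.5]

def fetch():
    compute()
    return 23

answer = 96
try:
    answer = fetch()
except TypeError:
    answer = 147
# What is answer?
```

Step-by-step execution trace:
1. answer starts at 96.
2. try: `fetch()` calls `compute()`.
3. `compute()` evaluates `'abc'[1.5]`, which raises TypeError; it propagates through fetch (uncaught).
4. `return 23` in fetch is not reached; the assignment to answer does not complete.
5. `except TypeError` matches → answer = 147.
Result: 147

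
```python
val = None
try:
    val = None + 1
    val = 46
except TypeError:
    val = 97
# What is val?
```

Step-by-step execution trace:
1. `val = None + 1` raises TypeError.
2. `val = 46` is not reached.
3. `except TypeError` matches → val = 97.
Result: 97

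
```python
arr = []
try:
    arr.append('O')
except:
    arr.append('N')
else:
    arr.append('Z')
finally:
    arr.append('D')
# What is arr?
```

Step-by-step execution trace:
1. try: `arr.append('O')` → arr = ['O']. No exception raised.
2. `except` is skipped.
3. `else` runs: `arr.append('Z')` → arr = ['O', 'Z'].
4. `finally` always runs: `arr.append('D')` → arr = ['O', 'Z', 'D'].
Result: ['O', 'Z', 'D']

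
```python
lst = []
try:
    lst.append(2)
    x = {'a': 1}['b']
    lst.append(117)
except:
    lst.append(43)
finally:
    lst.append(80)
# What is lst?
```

Step-by-step execution trace:
1. try: `lst.append(2)` → lst = [2].
2. `x = {'a': 1}['b']` raises KeyError; `lst.append(117)` is not reached.
3. bare `except` matches → `lst.append(43)` → lst = [2, 43].
4. finally always runs: `lst.append(80)` → lst = [2, 43, 80].
Result: [2, 43, 80]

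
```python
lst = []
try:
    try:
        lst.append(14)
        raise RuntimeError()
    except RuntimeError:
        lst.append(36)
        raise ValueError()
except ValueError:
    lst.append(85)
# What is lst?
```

Step-by-step execution trace:
1. Inner try: `lst.append(14)` → lst = [14].
2. `raise RuntimeError()` raises RuntimeError.
3. Inner `except RuntimeError` matches → `lst.append(36)` → lst = [14, 36].
4. `raise ValueError()` raises ValueError; propagates to outer try.
5. Outer `except ValueError` matches → `lst.append(85)` → lst = [14, 36, 85].
Result: [14, 36, 85]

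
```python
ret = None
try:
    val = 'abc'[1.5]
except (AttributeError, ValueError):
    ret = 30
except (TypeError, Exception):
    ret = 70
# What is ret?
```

Step-by-step execution trace:
1. `val = 'abc'[1.5]` raises TypeError.
2. `except (AttributeError, ValueError)` does not match TypeError; skipped.
3. `except (TypeError, Exception)` matches (TypeError is in the tuple) → ret = 70.
Result: 70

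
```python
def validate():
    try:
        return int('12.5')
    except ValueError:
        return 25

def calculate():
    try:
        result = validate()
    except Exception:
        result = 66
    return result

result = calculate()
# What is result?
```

Step-by-step execution trace:
1. `calculate()` calls `validate()`.
2. In validate: `int('12.5')` raises ValueError; `except ValueError` catches it → returns 25.
3. In calculate: `result = validate()` → result = 25. No exception reaches calculate.
4. `except Exception` is skipped; calculate returns 25.
5. result = 25.
Result: 25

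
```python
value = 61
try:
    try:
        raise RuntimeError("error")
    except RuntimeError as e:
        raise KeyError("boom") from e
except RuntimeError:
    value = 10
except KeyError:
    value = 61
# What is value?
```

Step-by-step execution trace:
1. Inner try raises RuntimeError; inner `except RuntimeError as e` catches it.
2. `raise KeyError(...) from e` raises KeyError (RuntimeError is attached as __cause__, but only KeyError is active).
3. Outer `except RuntimeError` does not match KeyError; skipped.
4. Outer `except KeyError` matches → value = 61.
Result: 61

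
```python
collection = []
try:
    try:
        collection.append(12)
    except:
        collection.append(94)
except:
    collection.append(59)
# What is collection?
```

Step-by-step execution trace:
1. Inner try: `collection.append(12)` → collection = [12]. No exception raised.
2. Inner `except` is skipped.
3. Inner try completes normally; outer `except` is skipped.
Result: [12]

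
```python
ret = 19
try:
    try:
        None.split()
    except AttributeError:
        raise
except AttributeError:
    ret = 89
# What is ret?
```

Step-by-step execution trace:
1. Inner try: `None.split()` raises AttributeError.
2. Inner `except AttributeError` matches; bare `raise` re-raises the same AttributeError.
3. Outer `except AttributeError` matches → ret = 89.
Result: 89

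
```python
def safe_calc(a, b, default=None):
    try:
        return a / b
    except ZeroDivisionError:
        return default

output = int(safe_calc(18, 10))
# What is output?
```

Step-by-step execution trace:
1. `safe_calc(18, 10)` enters try: `return 18 / 10` → returns 1.8. No exception raised.
2. `except ZeroDivisionError` is skipped.
3. `int(1.8)` → 1 → output = 1.
Result: 1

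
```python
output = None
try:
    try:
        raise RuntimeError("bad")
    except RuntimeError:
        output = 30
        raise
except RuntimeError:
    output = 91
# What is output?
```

Step-by-step execution trace:
1. Inner try: `raise RuntimeError("bad")` raises RuntimeError.
2. Inner `except RuntimeError` matches → output = 30.
3. bare `raise` re-raises the same RuntimeError.
4. Outer `except RuntimeError` matches → output = 91.
Result: 91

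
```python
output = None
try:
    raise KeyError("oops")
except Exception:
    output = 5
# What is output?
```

Step-by-step execution trace:
1. `raise KeyError(...)` raises KeyError.
2. `except Exception` matches (KeyError is a subclass of Exception) → output = 5.
Result: 5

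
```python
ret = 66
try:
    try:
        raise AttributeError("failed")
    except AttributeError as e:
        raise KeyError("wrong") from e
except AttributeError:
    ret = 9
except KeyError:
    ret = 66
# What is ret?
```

Step-by-step execution trace:
1. Inner try raises AttributeError; inner `except AttributeError as e` catches it.
2. `raise KeyError(...) from e` raises KeyError (AttributeError is attached as __cause__, but only KeyError is active).
3. Outer `except AttributeError` does not match KeyError; skipped.
4. Outer `except KeyError` matches → ret = 66.
Result: 66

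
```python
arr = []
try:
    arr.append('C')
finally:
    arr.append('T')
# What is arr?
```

Step-by-step execution trace:
1. try: `arr.append('C')` → arr = ['C'].
2. The try body completes without raising.
3. finally always runs: `arr.append('T')` → arr = ['C', 'T'].
Result: ['C', 'T']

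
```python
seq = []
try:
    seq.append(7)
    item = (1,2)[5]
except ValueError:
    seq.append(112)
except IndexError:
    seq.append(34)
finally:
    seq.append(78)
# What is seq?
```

Step-by-step execution trace:
1. try: `seq.append(7)` → seq = [7].
2. `item = (1,2)[5]` raises IndexError.
3. `except ValueError` does not match IndexError; skipped.
4. `except IndexError` matches → `seq.append(34)` → seq = [7, 34].
5. finally always runs: `seq.append(78)` → seq = [7, 34, 78].
Result: [7, 34, 78]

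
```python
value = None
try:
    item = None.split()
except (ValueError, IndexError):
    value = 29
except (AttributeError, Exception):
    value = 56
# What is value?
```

Step-by-step execution trace:
1. `item = None.split()` raises AttributeError.
2. `except (ValueError, IndexError)` does not match AttributeError; skipped.
3. `except (AttributeError, Exception)` matches (AttributeError is in the tuple) → value = 56.
Result: 56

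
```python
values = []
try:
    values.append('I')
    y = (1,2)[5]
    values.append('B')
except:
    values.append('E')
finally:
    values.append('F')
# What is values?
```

Step-by-step execution trace:
1. try: `values.append('I')` → values = ['I'].
2. `y = (1,2)[5]` raises IndexError; `values.append('B')` is not reached.
3. bare `except` matches → `values.append('E')` → values = ['I', 'E'].
4. finally always runs: `values.append('F')` → values = ['I', 'E', 'F'].
Result: ['I', 'E', 'F']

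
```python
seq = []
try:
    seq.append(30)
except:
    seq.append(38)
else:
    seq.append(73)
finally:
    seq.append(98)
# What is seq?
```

Step-by-step execution trace:
1. try: `seq.append(30)` → seq = [30]. No exception raised.
2. `except` is skipped.
3. `else` runs: `seq.append(73)` → seq = [30, 73].
4. `finally` always runs: `seq.append(98)` → seq = [30, 73, 98].
Result: [30, 73, 98]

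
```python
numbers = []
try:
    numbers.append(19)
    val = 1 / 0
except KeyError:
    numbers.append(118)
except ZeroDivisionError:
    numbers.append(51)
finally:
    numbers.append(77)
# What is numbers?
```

Step-by-step execution trace:
1. try: `numbers.append(19)` → numbers = [19].
2. `val = 1 / 0` raises ZeroDivisionError.
3. `except KeyError` does not match ZeroDivisionError; skipped.
4. `except ZeroDivisionError` matches → `numbers.append(51)` → numbers = [19, 51].
5. finally always runs: `numbers.append(77)` → numbers = [19, 51, 77].
Result: [19, 51, 77]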